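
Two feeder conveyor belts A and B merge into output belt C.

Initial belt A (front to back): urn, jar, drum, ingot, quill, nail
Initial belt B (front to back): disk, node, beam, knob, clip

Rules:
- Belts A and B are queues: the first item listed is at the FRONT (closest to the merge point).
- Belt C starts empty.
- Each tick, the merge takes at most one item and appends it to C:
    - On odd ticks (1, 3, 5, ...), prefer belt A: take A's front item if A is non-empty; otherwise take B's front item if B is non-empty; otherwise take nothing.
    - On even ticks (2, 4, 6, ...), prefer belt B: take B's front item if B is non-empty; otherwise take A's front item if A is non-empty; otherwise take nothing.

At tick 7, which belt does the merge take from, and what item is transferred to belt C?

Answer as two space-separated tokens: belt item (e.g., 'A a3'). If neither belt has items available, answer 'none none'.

Answer: A ingot

Derivation:
Tick 1: prefer A, take urn from A; A=[jar,drum,ingot,quill,nail] B=[disk,node,beam,knob,clip] C=[urn]
Tick 2: prefer B, take disk from B; A=[jar,drum,ingot,quill,nail] B=[node,beam,knob,clip] C=[urn,disk]
Tick 3: prefer A, take jar from A; A=[drum,ingot,quill,nail] B=[node,beam,knob,clip] C=[urn,disk,jar]
Tick 4: prefer B, take node from B; A=[drum,ingot,quill,nail] B=[beam,knob,clip] C=[urn,disk,jar,node]
Tick 5: prefer A, take drum from A; A=[ingot,quill,nail] B=[beam,knob,clip] C=[urn,disk,jar,node,drum]
Tick 6: prefer B, take beam from B; A=[ingot,quill,nail] B=[knob,clip] C=[urn,disk,jar,node,drum,beam]
Tick 7: prefer A, take ingot from A; A=[quill,nail] B=[knob,clip] C=[urn,disk,jar,node,drum,beam,ingot]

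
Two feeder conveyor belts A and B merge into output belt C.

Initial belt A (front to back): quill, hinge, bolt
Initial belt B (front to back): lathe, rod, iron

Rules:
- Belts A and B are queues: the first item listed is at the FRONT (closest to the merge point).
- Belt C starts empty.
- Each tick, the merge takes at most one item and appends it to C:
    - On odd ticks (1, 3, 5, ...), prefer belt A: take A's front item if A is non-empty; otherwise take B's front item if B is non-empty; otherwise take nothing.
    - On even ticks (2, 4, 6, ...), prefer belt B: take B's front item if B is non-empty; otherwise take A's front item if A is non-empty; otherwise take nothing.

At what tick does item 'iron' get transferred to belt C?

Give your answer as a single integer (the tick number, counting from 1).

Tick 1: prefer A, take quill from A; A=[hinge,bolt] B=[lathe,rod,iron] C=[quill]
Tick 2: prefer B, take lathe from B; A=[hinge,bolt] B=[rod,iron] C=[quill,lathe]
Tick 3: prefer A, take hinge from A; A=[bolt] B=[rod,iron] C=[quill,lathe,hinge]
Tick 4: prefer B, take rod from B; A=[bolt] B=[iron] C=[quill,lathe,hinge,rod]
Tick 5: prefer A, take bolt from A; A=[-] B=[iron] C=[quill,lathe,hinge,rod,bolt]
Tick 6: prefer B, take iron from B; A=[-] B=[-] C=[quill,lathe,hinge,rod,bolt,iron]

Answer: 6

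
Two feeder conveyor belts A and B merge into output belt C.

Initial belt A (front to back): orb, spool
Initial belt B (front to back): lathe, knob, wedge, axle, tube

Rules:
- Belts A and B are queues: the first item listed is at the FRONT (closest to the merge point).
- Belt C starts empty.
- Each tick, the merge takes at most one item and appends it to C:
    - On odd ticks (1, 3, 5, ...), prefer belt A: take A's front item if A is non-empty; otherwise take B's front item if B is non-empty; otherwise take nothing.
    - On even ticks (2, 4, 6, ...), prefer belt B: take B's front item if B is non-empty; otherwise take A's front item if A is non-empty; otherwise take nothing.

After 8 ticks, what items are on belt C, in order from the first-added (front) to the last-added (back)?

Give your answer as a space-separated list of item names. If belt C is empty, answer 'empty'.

Tick 1: prefer A, take orb from A; A=[spool] B=[lathe,knob,wedge,axle,tube] C=[orb]
Tick 2: prefer B, take lathe from B; A=[spool] B=[knob,wedge,axle,tube] C=[orb,lathe]
Tick 3: prefer A, take spool from A; A=[-] B=[knob,wedge,axle,tube] C=[orb,lathe,spool]
Tick 4: prefer B, take knob from B; A=[-] B=[wedge,axle,tube] C=[orb,lathe,spool,knob]
Tick 5: prefer A, take wedge from B; A=[-] B=[axle,tube] C=[orb,lathe,spool,knob,wedge]
Tick 6: prefer B, take axle from B; A=[-] B=[tube] C=[orb,lathe,spool,knob,wedge,axle]
Tick 7: prefer A, take tube from B; A=[-] B=[-] C=[orb,lathe,spool,knob,wedge,axle,tube]
Tick 8: prefer B, both empty, nothing taken; A=[-] B=[-] C=[orb,lathe,spool,knob,wedge,axle,tube]

Answer: orb lathe spool knob wedge axle tube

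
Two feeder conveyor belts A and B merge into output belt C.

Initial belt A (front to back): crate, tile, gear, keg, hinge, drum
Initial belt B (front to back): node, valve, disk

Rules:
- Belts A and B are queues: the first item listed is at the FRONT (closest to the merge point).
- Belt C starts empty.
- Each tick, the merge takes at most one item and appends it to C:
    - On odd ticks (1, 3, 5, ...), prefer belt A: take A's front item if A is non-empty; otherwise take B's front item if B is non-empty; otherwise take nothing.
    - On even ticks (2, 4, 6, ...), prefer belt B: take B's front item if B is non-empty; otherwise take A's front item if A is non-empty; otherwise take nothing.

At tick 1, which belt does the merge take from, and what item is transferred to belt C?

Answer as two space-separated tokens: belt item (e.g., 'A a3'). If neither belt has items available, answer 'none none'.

Answer: A crate

Derivation:
Tick 1: prefer A, take crate from A; A=[tile,gear,keg,hinge,drum] B=[node,valve,disk] C=[crate]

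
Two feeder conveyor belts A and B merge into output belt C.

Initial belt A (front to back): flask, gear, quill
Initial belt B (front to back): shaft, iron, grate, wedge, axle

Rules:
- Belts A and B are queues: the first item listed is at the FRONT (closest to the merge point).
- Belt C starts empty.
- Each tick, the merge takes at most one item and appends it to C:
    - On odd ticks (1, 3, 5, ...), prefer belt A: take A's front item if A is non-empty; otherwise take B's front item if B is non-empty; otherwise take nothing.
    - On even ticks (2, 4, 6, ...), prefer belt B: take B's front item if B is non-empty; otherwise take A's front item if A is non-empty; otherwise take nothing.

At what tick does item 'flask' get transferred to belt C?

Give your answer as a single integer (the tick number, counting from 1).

Answer: 1

Derivation:
Tick 1: prefer A, take flask from A; A=[gear,quill] B=[shaft,iron,grate,wedge,axle] C=[flask]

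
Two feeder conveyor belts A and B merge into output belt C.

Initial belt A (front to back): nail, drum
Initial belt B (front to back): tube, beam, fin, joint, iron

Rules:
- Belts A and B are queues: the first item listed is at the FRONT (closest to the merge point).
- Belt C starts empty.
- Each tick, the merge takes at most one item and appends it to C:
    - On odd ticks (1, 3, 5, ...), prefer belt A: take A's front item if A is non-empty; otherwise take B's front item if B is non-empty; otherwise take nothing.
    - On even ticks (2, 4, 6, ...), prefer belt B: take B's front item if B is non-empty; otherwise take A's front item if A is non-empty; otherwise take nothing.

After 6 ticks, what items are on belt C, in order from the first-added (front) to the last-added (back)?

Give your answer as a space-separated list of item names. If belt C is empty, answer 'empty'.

Answer: nail tube drum beam fin joint

Derivation:
Tick 1: prefer A, take nail from A; A=[drum] B=[tube,beam,fin,joint,iron] C=[nail]
Tick 2: prefer B, take tube from B; A=[drum] B=[beam,fin,joint,iron] C=[nail,tube]
Tick 3: prefer A, take drum from A; A=[-] B=[beam,fin,joint,iron] C=[nail,tube,drum]
Tick 4: prefer B, take beam from B; A=[-] B=[fin,joint,iron] C=[nail,tube,drum,beam]
Tick 5: prefer A, take fin from B; A=[-] B=[joint,iron] C=[nail,tube,drum,beam,fin]
Tick 6: prefer B, take joint from B; A=[-] B=[iron] C=[nail,tube,drum,beam,fin,joint]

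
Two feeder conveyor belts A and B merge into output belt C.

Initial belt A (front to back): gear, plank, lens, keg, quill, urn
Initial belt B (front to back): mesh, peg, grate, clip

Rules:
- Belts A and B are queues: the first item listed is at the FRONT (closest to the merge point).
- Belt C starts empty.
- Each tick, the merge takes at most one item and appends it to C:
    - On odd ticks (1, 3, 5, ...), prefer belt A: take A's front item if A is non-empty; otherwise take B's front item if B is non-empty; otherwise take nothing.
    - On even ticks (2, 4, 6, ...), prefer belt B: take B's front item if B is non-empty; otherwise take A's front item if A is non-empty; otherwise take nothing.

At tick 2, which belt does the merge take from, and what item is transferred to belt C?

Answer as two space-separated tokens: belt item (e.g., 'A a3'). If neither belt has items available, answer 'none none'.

Answer: B mesh

Derivation:
Tick 1: prefer A, take gear from A; A=[plank,lens,keg,quill,urn] B=[mesh,peg,grate,clip] C=[gear]
Tick 2: prefer B, take mesh from B; A=[plank,lens,keg,quill,urn] B=[peg,grate,clip] C=[gear,mesh]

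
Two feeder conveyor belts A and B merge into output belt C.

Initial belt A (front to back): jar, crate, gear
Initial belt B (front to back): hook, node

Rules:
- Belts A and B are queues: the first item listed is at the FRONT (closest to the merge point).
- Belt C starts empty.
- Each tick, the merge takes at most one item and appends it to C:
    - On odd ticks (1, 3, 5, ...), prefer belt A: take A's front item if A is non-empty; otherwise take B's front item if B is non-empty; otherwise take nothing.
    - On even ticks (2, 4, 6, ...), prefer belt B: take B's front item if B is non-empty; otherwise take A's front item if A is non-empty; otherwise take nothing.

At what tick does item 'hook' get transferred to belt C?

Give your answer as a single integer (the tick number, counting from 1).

Tick 1: prefer A, take jar from A; A=[crate,gear] B=[hook,node] C=[jar]
Tick 2: prefer B, take hook from B; A=[crate,gear] B=[node] C=[jar,hook]

Answer: 2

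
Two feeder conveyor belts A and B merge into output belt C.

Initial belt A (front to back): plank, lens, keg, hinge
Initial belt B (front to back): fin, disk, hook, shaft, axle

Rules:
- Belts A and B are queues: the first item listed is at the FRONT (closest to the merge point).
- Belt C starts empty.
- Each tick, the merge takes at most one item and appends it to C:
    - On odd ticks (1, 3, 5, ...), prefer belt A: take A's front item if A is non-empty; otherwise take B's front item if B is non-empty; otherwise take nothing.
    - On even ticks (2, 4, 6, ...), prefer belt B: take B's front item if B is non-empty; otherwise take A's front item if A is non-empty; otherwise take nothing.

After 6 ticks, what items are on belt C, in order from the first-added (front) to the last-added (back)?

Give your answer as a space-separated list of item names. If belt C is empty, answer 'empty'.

Answer: plank fin lens disk keg hook

Derivation:
Tick 1: prefer A, take plank from A; A=[lens,keg,hinge] B=[fin,disk,hook,shaft,axle] C=[plank]
Tick 2: prefer B, take fin from B; A=[lens,keg,hinge] B=[disk,hook,shaft,axle] C=[plank,fin]
Tick 3: prefer A, take lens from A; A=[keg,hinge] B=[disk,hook,shaft,axle] C=[plank,fin,lens]
Tick 4: prefer B, take disk from B; A=[keg,hinge] B=[hook,shaft,axle] C=[plank,fin,lens,disk]
Tick 5: prefer A, take keg from A; A=[hinge] B=[hook,shaft,axle] C=[plank,fin,lens,disk,keg]
Tick 6: prefer B, take hook from B; A=[hinge] B=[shaft,axle] C=[plank,fin,lens,disk,keg,hook]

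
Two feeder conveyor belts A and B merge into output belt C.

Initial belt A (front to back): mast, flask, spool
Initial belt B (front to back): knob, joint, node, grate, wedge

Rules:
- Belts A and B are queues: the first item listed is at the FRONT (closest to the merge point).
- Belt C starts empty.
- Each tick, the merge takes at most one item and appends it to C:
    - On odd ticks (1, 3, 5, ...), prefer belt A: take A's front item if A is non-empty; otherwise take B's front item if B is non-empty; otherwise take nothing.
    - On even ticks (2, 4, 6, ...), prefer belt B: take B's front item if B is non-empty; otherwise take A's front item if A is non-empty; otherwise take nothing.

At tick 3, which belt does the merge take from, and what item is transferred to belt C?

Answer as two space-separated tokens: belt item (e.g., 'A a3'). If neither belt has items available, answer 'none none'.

Tick 1: prefer A, take mast from A; A=[flask,spool] B=[knob,joint,node,grate,wedge] C=[mast]
Tick 2: prefer B, take knob from B; A=[flask,spool] B=[joint,node,grate,wedge] C=[mast,knob]
Tick 3: prefer A, take flask from A; A=[spool] B=[joint,node,grate,wedge] C=[mast,knob,flask]

Answer: A flask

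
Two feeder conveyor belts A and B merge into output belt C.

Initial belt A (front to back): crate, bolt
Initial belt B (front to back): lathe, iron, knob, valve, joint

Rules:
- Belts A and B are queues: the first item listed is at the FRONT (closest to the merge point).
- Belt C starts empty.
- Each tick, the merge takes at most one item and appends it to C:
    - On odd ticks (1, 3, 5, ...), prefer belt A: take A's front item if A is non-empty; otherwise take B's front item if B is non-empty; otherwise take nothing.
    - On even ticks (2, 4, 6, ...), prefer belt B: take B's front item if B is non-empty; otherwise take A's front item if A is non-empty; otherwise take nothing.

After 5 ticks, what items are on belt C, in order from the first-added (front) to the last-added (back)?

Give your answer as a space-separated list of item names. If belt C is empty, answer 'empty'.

Tick 1: prefer A, take crate from A; A=[bolt] B=[lathe,iron,knob,valve,joint] C=[crate]
Tick 2: prefer B, take lathe from B; A=[bolt] B=[iron,knob,valve,joint] C=[crate,lathe]
Tick 3: prefer A, take bolt from A; A=[-] B=[iron,knob,valve,joint] C=[crate,lathe,bolt]
Tick 4: prefer B, take iron from B; A=[-] B=[knob,valve,joint] C=[crate,lathe,bolt,iron]
Tick 5: prefer A, take knob from B; A=[-] B=[valve,joint] C=[crate,lathe,bolt,iron,knob]

Answer: crate lathe bolt iron knob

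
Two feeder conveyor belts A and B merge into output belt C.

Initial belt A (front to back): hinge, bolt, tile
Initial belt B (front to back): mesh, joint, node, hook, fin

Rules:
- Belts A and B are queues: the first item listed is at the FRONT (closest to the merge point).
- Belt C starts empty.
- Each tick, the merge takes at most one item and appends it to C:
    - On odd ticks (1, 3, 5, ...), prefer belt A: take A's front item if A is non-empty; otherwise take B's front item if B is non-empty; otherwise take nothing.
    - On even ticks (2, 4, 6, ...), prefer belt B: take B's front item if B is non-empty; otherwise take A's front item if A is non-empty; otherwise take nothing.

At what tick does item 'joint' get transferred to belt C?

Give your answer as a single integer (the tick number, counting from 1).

Answer: 4

Derivation:
Tick 1: prefer A, take hinge from A; A=[bolt,tile] B=[mesh,joint,node,hook,fin] C=[hinge]
Tick 2: prefer B, take mesh from B; A=[bolt,tile] B=[joint,node,hook,fin] C=[hinge,mesh]
Tick 3: prefer A, take bolt from A; A=[tile] B=[joint,node,hook,fin] C=[hinge,mesh,bolt]
Tick 4: prefer B, take joint from B; A=[tile] B=[node,hook,fin] C=[hinge,mesh,bolt,joint]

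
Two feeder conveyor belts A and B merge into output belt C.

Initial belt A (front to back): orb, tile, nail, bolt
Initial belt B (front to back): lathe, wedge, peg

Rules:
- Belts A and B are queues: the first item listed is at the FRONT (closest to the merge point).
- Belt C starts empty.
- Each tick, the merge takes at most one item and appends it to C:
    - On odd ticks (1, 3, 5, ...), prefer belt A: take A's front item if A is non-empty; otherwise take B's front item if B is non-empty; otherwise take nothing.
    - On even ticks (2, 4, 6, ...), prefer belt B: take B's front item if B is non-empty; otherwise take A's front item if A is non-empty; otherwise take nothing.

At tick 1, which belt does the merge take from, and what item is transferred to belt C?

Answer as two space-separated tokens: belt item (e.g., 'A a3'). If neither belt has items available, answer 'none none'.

Tick 1: prefer A, take orb from A; A=[tile,nail,bolt] B=[lathe,wedge,peg] C=[orb]

Answer: A orb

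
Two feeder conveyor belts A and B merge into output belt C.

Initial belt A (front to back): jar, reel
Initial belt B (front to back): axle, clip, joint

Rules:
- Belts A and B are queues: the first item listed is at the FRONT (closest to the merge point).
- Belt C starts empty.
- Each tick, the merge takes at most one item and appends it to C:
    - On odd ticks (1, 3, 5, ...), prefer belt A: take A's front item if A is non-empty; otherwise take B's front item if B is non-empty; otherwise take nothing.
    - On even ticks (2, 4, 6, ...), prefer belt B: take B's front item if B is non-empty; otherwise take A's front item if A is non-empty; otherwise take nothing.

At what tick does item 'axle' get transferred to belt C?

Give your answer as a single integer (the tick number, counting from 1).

Answer: 2

Derivation:
Tick 1: prefer A, take jar from A; A=[reel] B=[axle,clip,joint] C=[jar]
Tick 2: prefer B, take axle from B; A=[reel] B=[clip,joint] C=[jar,axle]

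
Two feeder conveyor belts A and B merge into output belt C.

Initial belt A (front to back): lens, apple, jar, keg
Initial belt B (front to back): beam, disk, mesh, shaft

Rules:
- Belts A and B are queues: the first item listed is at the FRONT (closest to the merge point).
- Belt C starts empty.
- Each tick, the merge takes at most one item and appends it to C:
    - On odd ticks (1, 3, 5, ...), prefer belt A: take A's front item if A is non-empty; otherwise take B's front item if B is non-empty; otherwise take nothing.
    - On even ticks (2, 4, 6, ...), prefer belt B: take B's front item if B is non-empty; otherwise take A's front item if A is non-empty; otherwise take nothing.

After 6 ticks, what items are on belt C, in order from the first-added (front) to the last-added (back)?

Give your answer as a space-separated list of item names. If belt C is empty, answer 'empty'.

Tick 1: prefer A, take lens from A; A=[apple,jar,keg] B=[beam,disk,mesh,shaft] C=[lens]
Tick 2: prefer B, take beam from B; A=[apple,jar,keg] B=[disk,mesh,shaft] C=[lens,beam]
Tick 3: prefer A, take apple from A; A=[jar,keg] B=[disk,mesh,shaft] C=[lens,beam,apple]
Tick 4: prefer B, take disk from B; A=[jar,keg] B=[mesh,shaft] C=[lens,beam,apple,disk]
Tick 5: prefer A, take jar from A; A=[keg] B=[mesh,shaft] C=[lens,beam,apple,disk,jar]
Tick 6: prefer B, take mesh from B; A=[keg] B=[shaft] C=[lens,beam,apple,disk,jar,mesh]

Answer: lens beam apple disk jar mesh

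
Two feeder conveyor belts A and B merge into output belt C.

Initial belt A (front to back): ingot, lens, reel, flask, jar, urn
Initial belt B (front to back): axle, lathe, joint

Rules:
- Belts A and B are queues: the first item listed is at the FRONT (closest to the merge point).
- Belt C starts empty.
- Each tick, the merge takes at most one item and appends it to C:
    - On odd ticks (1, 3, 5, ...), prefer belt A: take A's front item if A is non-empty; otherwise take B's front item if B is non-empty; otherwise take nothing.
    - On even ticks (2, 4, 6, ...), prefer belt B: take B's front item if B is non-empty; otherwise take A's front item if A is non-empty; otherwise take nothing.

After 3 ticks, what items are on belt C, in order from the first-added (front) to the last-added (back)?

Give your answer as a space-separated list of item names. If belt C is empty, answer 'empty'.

Answer: ingot axle lens

Derivation:
Tick 1: prefer A, take ingot from A; A=[lens,reel,flask,jar,urn] B=[axle,lathe,joint] C=[ingot]
Tick 2: prefer B, take axle from B; A=[lens,reel,flask,jar,urn] B=[lathe,joint] C=[ingot,axle]
Tick 3: prefer A, take lens from A; A=[reel,flask,jar,urn] B=[lathe,joint] C=[ingot,axle,lens]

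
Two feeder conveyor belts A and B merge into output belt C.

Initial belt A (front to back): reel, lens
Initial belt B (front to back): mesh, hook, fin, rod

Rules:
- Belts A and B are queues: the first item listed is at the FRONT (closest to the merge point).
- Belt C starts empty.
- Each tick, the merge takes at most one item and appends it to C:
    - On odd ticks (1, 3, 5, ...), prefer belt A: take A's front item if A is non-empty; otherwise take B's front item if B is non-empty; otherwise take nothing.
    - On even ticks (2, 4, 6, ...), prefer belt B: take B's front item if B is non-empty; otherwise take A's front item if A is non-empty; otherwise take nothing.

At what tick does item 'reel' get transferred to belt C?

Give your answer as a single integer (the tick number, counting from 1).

Tick 1: prefer A, take reel from A; A=[lens] B=[mesh,hook,fin,rod] C=[reel]

Answer: 1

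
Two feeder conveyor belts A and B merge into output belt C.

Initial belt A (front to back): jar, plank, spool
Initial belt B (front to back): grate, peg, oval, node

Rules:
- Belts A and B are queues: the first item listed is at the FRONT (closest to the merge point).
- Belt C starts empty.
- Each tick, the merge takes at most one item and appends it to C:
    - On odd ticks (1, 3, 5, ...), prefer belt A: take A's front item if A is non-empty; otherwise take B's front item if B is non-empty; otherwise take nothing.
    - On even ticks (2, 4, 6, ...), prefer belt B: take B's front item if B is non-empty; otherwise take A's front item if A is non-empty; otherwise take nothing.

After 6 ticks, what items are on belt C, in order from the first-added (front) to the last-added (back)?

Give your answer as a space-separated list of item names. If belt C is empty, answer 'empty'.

Answer: jar grate plank peg spool oval

Derivation:
Tick 1: prefer A, take jar from A; A=[plank,spool] B=[grate,peg,oval,node] C=[jar]
Tick 2: prefer B, take grate from B; A=[plank,spool] B=[peg,oval,node] C=[jar,grate]
Tick 3: prefer A, take plank from A; A=[spool] B=[peg,oval,node] C=[jar,grate,plank]
Tick 4: prefer B, take peg from B; A=[spool] B=[oval,node] C=[jar,grate,plank,peg]
Tick 5: prefer A, take spool from A; A=[-] B=[oval,node] C=[jar,grate,plank,peg,spool]
Tick 6: prefer B, take oval from B; A=[-] B=[node] C=[jar,grate,plank,peg,spool,oval]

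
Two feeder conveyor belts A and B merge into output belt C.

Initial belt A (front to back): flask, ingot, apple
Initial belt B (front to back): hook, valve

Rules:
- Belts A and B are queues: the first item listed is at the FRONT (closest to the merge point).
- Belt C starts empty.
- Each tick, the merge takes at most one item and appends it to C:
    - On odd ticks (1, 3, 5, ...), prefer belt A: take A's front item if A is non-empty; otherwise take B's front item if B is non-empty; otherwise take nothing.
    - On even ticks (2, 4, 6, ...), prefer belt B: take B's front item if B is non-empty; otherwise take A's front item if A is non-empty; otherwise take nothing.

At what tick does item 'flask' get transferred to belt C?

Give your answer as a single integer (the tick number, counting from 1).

Tick 1: prefer A, take flask from A; A=[ingot,apple] B=[hook,valve] C=[flask]

Answer: 1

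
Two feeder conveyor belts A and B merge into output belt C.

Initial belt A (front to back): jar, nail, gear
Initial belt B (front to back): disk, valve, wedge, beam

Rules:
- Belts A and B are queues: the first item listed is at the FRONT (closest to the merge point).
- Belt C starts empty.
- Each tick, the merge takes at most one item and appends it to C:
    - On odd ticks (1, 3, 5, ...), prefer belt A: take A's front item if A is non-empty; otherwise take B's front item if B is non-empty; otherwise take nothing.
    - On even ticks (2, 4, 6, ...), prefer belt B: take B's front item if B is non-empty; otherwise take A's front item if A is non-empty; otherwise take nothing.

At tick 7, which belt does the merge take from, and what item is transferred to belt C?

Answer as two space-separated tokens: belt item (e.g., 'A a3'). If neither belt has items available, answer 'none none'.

Tick 1: prefer A, take jar from A; A=[nail,gear] B=[disk,valve,wedge,beam] C=[jar]
Tick 2: prefer B, take disk from B; A=[nail,gear] B=[valve,wedge,beam] C=[jar,disk]
Tick 3: prefer A, take nail from A; A=[gear] B=[valve,wedge,beam] C=[jar,disk,nail]
Tick 4: prefer B, take valve from B; A=[gear] B=[wedge,beam] C=[jar,disk,nail,valve]
Tick 5: prefer A, take gear from A; A=[-] B=[wedge,beam] C=[jar,disk,nail,valve,gear]
Tick 6: prefer B, take wedge from B; A=[-] B=[beam] C=[jar,disk,nail,valve,gear,wedge]
Tick 7: prefer A, take beam from B; A=[-] B=[-] C=[jar,disk,nail,valve,gear,wedge,beam]

Answer: B beam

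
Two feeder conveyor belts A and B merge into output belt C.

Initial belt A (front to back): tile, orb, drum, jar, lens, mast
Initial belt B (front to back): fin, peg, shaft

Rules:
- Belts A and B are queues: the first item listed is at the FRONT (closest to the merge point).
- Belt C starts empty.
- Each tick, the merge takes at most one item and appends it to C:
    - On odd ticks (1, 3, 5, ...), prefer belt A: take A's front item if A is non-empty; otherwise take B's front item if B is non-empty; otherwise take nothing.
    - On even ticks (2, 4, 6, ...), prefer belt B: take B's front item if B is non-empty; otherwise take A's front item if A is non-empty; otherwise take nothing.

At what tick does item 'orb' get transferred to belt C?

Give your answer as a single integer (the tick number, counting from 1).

Answer: 3

Derivation:
Tick 1: prefer A, take tile from A; A=[orb,drum,jar,lens,mast] B=[fin,peg,shaft] C=[tile]
Tick 2: prefer B, take fin from B; A=[orb,drum,jar,lens,mast] B=[peg,shaft] C=[tile,fin]
Tick 3: prefer A, take orb from A; A=[drum,jar,lens,mast] B=[peg,shaft] C=[tile,fin,orb]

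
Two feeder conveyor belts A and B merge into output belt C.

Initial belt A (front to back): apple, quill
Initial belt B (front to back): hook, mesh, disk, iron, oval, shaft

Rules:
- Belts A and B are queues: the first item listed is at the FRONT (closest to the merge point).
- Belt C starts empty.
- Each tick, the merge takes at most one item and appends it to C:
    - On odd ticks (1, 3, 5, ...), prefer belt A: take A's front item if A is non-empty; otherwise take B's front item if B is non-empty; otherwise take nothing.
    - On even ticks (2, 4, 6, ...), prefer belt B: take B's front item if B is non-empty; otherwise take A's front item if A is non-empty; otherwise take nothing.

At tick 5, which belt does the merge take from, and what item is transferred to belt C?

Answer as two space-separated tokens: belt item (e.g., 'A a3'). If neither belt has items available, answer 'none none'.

Answer: B disk

Derivation:
Tick 1: prefer A, take apple from A; A=[quill] B=[hook,mesh,disk,iron,oval,shaft] C=[apple]
Tick 2: prefer B, take hook from B; A=[quill] B=[mesh,disk,iron,oval,shaft] C=[apple,hook]
Tick 3: prefer A, take quill from A; A=[-] B=[mesh,disk,iron,oval,shaft] C=[apple,hook,quill]
Tick 4: prefer B, take mesh from B; A=[-] B=[disk,iron,oval,shaft] C=[apple,hook,quill,mesh]
Tick 5: prefer A, take disk from B; A=[-] B=[iron,oval,shaft] C=[apple,hook,quill,mesh,disk]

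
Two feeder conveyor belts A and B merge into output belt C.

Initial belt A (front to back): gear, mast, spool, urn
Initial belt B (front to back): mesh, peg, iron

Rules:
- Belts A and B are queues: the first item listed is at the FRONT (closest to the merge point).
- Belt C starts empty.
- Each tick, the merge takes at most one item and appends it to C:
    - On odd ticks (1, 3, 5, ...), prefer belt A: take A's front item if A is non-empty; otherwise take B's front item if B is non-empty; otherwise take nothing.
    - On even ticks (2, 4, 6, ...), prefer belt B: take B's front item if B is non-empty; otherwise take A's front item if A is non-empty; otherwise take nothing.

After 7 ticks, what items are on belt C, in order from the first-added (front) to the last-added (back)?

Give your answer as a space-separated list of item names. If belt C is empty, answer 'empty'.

Tick 1: prefer A, take gear from A; A=[mast,spool,urn] B=[mesh,peg,iron] C=[gear]
Tick 2: prefer B, take mesh from B; A=[mast,spool,urn] B=[peg,iron] C=[gear,mesh]
Tick 3: prefer A, take mast from A; A=[spool,urn] B=[peg,iron] C=[gear,mesh,mast]
Tick 4: prefer B, take peg from B; A=[spool,urn] B=[iron] C=[gear,mesh,mast,peg]
Tick 5: prefer A, take spool from A; A=[urn] B=[iron] C=[gear,mesh,mast,peg,spool]
Tick 6: prefer B, take iron from B; A=[urn] B=[-] C=[gear,mesh,mast,peg,spool,iron]
Tick 7: prefer A, take urn from A; A=[-] B=[-] C=[gear,mesh,mast,peg,spool,iron,urn]

Answer: gear mesh mast peg spool iron urn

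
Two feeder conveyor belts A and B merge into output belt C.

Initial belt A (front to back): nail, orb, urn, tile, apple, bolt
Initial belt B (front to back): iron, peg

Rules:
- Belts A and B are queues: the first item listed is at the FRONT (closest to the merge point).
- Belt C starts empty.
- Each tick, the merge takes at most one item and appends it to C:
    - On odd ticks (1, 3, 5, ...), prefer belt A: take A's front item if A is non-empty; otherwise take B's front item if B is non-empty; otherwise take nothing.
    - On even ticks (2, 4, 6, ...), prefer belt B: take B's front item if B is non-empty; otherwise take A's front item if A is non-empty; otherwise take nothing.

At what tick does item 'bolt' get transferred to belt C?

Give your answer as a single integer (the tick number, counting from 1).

Answer: 8

Derivation:
Tick 1: prefer A, take nail from A; A=[orb,urn,tile,apple,bolt] B=[iron,peg] C=[nail]
Tick 2: prefer B, take iron from B; A=[orb,urn,tile,apple,bolt] B=[peg] C=[nail,iron]
Tick 3: prefer A, take orb from A; A=[urn,tile,apple,bolt] B=[peg] C=[nail,iron,orb]
Tick 4: prefer B, take peg from B; A=[urn,tile,apple,bolt] B=[-] C=[nail,iron,orb,peg]
Tick 5: prefer A, take urn from A; A=[tile,apple,bolt] B=[-] C=[nail,iron,orb,peg,urn]
Tick 6: prefer B, take tile from A; A=[apple,bolt] B=[-] C=[nail,iron,orb,peg,urn,tile]
Tick 7: prefer A, take apple from A; A=[bolt] B=[-] C=[nail,iron,orb,peg,urn,tile,apple]
Tick 8: prefer B, take bolt from A; A=[-] B=[-] C=[nail,iron,orb,peg,urn,tile,apple,bolt]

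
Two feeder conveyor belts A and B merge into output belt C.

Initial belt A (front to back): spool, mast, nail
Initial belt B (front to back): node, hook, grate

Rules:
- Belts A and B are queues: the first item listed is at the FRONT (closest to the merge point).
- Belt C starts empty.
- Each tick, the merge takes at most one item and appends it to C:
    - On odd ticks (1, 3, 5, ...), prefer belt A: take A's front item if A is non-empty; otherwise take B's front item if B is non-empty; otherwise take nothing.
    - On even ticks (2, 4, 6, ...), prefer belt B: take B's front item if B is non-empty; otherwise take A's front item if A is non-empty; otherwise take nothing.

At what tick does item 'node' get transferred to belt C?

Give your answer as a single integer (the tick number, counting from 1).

Tick 1: prefer A, take spool from A; A=[mast,nail] B=[node,hook,grate] C=[spool]
Tick 2: prefer B, take node from B; A=[mast,nail] B=[hook,grate] C=[spool,node]

Answer: 2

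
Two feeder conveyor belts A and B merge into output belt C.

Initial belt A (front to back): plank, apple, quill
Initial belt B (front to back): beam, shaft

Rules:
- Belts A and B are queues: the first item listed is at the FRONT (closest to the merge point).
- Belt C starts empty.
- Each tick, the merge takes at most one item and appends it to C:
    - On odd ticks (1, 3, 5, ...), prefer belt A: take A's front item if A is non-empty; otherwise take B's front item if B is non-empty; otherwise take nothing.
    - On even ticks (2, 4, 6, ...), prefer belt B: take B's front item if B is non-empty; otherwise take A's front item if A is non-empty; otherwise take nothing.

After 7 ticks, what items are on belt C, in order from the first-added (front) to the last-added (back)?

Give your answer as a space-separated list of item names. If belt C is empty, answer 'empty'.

Answer: plank beam apple shaft quill

Derivation:
Tick 1: prefer A, take plank from A; A=[apple,quill] B=[beam,shaft] C=[plank]
Tick 2: prefer B, take beam from B; A=[apple,quill] B=[shaft] C=[plank,beam]
Tick 3: prefer A, take apple from A; A=[quill] B=[shaft] C=[plank,beam,apple]
Tick 4: prefer B, take shaft from B; A=[quill] B=[-] C=[plank,beam,apple,shaft]
Tick 5: prefer A, take quill from A; A=[-] B=[-] C=[plank,beam,apple,shaft,quill]
Tick 6: prefer B, both empty, nothing taken; A=[-] B=[-] C=[plank,beam,apple,shaft,quill]
Tick 7: prefer A, both empty, nothing taken; A=[-] B=[-] C=[plank,beam,apple,shaft,quill]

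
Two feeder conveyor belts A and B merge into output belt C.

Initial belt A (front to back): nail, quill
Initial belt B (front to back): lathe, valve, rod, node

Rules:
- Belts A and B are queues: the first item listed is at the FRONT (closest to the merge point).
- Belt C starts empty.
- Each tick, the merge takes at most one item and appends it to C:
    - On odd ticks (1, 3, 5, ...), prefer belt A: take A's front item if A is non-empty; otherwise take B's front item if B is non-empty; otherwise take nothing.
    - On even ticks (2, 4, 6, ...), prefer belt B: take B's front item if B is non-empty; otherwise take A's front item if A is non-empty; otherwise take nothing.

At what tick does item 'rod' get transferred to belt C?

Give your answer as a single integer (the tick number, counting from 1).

Tick 1: prefer A, take nail from A; A=[quill] B=[lathe,valve,rod,node] C=[nail]
Tick 2: prefer B, take lathe from B; A=[quill] B=[valve,rod,node] C=[nail,lathe]
Tick 3: prefer A, take quill from A; A=[-] B=[valve,rod,node] C=[nail,lathe,quill]
Tick 4: prefer B, take valve from B; A=[-] B=[rod,node] C=[nail,lathe,quill,valve]
Tick 5: prefer A, take rod from B; A=[-] B=[node] C=[nail,lathe,quill,valve,rod]

Answer: 5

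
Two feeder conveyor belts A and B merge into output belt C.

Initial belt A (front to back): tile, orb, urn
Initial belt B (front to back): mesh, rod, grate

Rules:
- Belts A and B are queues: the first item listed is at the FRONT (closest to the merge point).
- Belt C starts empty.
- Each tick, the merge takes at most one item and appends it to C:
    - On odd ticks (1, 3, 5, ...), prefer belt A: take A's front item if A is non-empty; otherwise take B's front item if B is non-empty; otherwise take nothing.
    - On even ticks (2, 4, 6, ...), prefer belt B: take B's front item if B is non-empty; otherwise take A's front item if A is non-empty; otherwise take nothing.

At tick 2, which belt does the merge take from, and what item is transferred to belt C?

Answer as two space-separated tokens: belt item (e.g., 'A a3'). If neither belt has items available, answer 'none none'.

Tick 1: prefer A, take tile from A; A=[orb,urn] B=[mesh,rod,grate] C=[tile]
Tick 2: prefer B, take mesh from B; A=[orb,urn] B=[rod,grate] C=[tile,mesh]

Answer: B mesh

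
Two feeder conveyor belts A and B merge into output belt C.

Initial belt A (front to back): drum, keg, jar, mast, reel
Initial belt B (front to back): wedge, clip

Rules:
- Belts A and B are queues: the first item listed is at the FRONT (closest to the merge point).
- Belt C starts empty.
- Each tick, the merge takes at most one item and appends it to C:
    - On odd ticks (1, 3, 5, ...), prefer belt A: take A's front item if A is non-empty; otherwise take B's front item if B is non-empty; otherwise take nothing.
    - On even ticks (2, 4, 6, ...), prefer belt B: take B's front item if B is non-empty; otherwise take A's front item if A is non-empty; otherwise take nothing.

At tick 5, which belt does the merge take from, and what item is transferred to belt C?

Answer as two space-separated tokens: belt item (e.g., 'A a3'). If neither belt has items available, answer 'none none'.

Tick 1: prefer A, take drum from A; A=[keg,jar,mast,reel] B=[wedge,clip] C=[drum]
Tick 2: prefer B, take wedge from B; A=[keg,jar,mast,reel] B=[clip] C=[drum,wedge]
Tick 3: prefer A, take keg from A; A=[jar,mast,reel] B=[clip] C=[drum,wedge,keg]
Tick 4: prefer B, take clip from B; A=[jar,mast,reel] B=[-] C=[drum,wedge,keg,clip]
Tick 5: prefer A, take jar from A; A=[mast,reel] B=[-] C=[drum,wedge,keg,clip,jar]

Answer: A jar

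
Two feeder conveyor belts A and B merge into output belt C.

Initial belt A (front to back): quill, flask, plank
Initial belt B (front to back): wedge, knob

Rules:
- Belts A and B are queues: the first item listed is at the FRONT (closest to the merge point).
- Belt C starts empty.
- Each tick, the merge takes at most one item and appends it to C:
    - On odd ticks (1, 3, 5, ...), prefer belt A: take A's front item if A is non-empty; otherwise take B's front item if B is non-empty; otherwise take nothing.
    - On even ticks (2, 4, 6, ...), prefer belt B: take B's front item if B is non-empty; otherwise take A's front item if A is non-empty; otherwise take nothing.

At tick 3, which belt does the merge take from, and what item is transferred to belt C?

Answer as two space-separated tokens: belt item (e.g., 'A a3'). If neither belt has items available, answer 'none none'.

Answer: A flask

Derivation:
Tick 1: prefer A, take quill from A; A=[flask,plank] B=[wedge,knob] C=[quill]
Tick 2: prefer B, take wedge from B; A=[flask,plank] B=[knob] C=[quill,wedge]
Tick 3: prefer A, take flask from A; A=[plank] B=[knob] C=[quill,wedge,flask]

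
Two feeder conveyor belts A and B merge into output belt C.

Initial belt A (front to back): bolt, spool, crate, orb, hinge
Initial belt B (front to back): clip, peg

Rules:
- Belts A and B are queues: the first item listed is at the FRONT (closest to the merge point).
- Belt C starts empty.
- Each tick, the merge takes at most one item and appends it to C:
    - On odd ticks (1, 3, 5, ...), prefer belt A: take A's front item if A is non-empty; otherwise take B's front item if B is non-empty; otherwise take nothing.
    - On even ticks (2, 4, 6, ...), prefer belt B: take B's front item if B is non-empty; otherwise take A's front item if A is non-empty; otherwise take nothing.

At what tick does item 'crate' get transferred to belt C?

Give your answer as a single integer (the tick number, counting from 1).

Tick 1: prefer A, take bolt from A; A=[spool,crate,orb,hinge] B=[clip,peg] C=[bolt]
Tick 2: prefer B, take clip from B; A=[spool,crate,orb,hinge] B=[peg] C=[bolt,clip]
Tick 3: prefer A, take spool from A; A=[crate,orb,hinge] B=[peg] C=[bolt,clip,spool]
Tick 4: prefer B, take peg from B; A=[crate,orb,hinge] B=[-] C=[bolt,clip,spool,peg]
Tick 5: prefer A, take crate from A; A=[orb,hinge] B=[-] C=[bolt,clip,spool,peg,crate]

Answer: 5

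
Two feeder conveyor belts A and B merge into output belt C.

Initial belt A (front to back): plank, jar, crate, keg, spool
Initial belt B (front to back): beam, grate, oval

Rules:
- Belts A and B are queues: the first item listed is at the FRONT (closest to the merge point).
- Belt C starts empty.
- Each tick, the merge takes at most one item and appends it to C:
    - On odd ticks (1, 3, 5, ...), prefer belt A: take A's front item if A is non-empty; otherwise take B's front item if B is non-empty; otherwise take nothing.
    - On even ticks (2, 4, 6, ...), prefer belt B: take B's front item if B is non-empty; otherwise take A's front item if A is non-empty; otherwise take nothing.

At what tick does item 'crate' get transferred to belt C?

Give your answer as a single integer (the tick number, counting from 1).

Tick 1: prefer A, take plank from A; A=[jar,crate,keg,spool] B=[beam,grate,oval] C=[plank]
Tick 2: prefer B, take beam from B; A=[jar,crate,keg,spool] B=[grate,oval] C=[plank,beam]
Tick 3: prefer A, take jar from A; A=[crate,keg,spool] B=[grate,oval] C=[plank,beam,jar]
Tick 4: prefer B, take grate from B; A=[crate,keg,spool] B=[oval] C=[plank,beam,jar,grate]
Tick 5: prefer A, take crate from A; A=[keg,spool] B=[oval] C=[plank,beam,jar,grate,crate]

Answer: 5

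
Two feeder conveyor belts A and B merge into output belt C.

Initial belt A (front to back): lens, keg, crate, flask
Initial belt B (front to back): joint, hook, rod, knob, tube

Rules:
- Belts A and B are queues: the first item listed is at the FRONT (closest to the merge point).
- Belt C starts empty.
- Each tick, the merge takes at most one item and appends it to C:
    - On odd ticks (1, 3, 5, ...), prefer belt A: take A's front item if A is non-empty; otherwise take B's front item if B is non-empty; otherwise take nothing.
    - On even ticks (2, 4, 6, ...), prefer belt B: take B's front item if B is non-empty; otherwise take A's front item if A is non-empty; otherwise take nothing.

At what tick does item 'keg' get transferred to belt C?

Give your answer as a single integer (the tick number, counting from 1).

Tick 1: prefer A, take lens from A; A=[keg,crate,flask] B=[joint,hook,rod,knob,tube] C=[lens]
Tick 2: prefer B, take joint from B; A=[keg,crate,flask] B=[hook,rod,knob,tube] C=[lens,joint]
Tick 3: prefer A, take keg from A; A=[crate,flask] B=[hook,rod,knob,tube] C=[lens,joint,keg]

Answer: 3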